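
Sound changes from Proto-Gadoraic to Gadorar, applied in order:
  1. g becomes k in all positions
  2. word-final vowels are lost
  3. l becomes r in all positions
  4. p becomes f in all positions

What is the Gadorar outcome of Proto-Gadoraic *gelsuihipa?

Gadorar: start from *gelsuihipa.
  rule 1 (unconditioned shift): gelsuihipa → kelsuihipa
  rule 2 (apocope): kelsuihipa → kelsuihip
  rule 3 (unconditioned shift): kelsuihip → kersuihip
  rule 4 (unconditioned shift): kersuihip → kersuihif
  ⇒ Gadorar kersuihif

kersuihif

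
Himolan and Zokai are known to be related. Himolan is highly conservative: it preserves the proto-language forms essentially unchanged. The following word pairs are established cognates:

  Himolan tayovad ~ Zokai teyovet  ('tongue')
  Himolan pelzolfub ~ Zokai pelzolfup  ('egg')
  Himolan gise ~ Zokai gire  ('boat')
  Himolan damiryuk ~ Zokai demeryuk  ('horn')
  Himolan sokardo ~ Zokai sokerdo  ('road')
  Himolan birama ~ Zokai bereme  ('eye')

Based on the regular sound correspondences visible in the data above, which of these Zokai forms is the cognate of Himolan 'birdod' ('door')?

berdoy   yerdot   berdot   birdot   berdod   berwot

berdot

damiryuk ~ demeryuk, birama ~ bereme — Himolan i corresponds to Zokai e after a consonant, before r.
tayovad ~ teyovet — Himolan d corresponds to Zokai t word-finally.
Applying these to Himolan 'birdod':
  birdod → berdod   (i→e after a consonant, before r)
  berdod → berdot   (d→t word-finally)
So the Zokai cognate is 'berdot'.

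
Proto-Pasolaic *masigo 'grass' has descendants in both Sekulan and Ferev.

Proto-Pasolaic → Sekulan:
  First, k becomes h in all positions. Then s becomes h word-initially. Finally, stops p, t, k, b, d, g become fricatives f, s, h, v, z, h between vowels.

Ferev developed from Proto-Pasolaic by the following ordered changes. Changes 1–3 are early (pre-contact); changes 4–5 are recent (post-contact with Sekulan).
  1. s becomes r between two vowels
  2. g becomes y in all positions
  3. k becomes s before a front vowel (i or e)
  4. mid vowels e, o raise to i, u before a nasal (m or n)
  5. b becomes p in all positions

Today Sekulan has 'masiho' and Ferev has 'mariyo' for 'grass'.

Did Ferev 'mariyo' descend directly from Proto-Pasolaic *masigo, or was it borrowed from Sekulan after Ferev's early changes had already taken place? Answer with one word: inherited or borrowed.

If inherited, *masigo would pass through all of Ferev's changes:
Ferev: *masigo
  masigo → marigo   [rhotacism]
  marigo → mariyo   [unconditioned shift]
  mariyo (rule 3 does not apply)
  mariyo (rule 4 does not apply)
  mariyo (rule 5 does not apply)
  giving Ferev mariyo.
If borrowed from Sekulan 'masiho' after the early changes, it would undergo only the recent ones:
  rule 4 (pre-nasal raising): no change (masiho)
  rule 5 (unconditioned shift): no change (masiho)
  ⇒ as a loan: masiho
Ferev 'mariyo' matches the inherited outcome exactly, so it is an inherited cognate, not a loan.

inherited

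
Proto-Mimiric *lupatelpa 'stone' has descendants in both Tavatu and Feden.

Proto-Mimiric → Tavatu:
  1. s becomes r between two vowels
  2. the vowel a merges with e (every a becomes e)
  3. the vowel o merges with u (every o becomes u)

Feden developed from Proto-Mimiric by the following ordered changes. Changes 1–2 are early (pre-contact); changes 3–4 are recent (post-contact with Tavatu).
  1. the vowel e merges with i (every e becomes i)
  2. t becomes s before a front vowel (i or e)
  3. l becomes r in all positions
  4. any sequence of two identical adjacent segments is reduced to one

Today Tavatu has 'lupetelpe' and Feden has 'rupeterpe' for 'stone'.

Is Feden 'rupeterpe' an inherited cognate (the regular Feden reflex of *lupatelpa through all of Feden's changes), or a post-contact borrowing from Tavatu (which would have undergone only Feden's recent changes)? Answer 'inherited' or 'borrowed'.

borrowed

If inherited, *lupatelpa would pass through all of Feden's changes:
Feden: start from *lupatelpa.
  rule 1 (vowel merger): lupatelpa → lupatilpa
  rule 2 (palatalisation): lupatilpa → lupasilpa
  rule 3 (unconditioned shift): lupasilpa → rupasirpa
  rule 4: no change — rupasirpa
  ⇒ Feden rupasirpa
If borrowed from Tavatu 'lupetelpe' after the early changes, it would undergo only the recent ones:
  rule 3 (unconditioned shift): lupetelpe → rupeterpe
  rule 4 (degemination): no change (rupeterpe)
  ⇒ as a loan: rupeterpe
Feden 'rupeterpe' matches the loan outcome 'rupeterpe', not the inherited 'rupasirpa' — it skipped the early Feden changes, so it was borrowed from Tavatu.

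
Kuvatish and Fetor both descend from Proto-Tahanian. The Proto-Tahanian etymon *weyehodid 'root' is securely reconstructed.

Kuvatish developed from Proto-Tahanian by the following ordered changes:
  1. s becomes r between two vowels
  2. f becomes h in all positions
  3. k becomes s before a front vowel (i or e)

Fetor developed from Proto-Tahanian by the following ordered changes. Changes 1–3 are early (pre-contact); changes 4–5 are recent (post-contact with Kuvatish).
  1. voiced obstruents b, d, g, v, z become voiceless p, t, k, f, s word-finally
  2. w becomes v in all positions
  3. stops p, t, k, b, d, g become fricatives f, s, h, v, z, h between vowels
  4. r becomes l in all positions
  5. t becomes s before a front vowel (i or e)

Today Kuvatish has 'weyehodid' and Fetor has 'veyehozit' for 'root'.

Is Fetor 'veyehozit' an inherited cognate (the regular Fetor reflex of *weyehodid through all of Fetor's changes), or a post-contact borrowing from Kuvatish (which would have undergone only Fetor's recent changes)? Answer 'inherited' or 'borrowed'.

inherited

If inherited, *weyehodid would pass through all of Fetor's changes:
Fetor: start from *weyehodid.
  rule 1 (final devoicing): weyehodid → weyehodit
  rule 2 (unconditioned shift): weyehodit → veyehodit
  rule 3 (intervocalic lenition): veyehodit → veyehozit
  rule 4: no change — veyehozit
  rule 5: no change — veyehozit
  ⇒ Fetor veyehozit
If borrowed from Kuvatish 'weyehodid' after the early changes, it would undergo only the recent ones:
  rule 4 (unconditioned shift): no change (weyehodid)
  rule 5 (palatalisation): no change (weyehodid)
  ⇒ as a loan: weyehodid
Fetor 'veyehozit' matches the inherited outcome exactly, so it is an inherited cognate, not a loan.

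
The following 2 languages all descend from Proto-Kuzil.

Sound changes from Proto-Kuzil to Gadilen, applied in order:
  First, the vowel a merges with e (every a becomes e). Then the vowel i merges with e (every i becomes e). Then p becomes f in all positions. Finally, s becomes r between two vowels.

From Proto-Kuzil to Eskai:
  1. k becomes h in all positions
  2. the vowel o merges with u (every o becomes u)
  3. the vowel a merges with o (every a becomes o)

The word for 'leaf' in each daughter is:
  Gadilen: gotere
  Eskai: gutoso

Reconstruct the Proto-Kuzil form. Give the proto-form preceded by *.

*gotasa

Position 5: Gadilen has r, Eskai has s. Eskai preserves s here (none of its changes turn any other segment into s), so the proto-segment is *s.
Position 4: Gadilen has e, Eskai has o. In Eskai, o can only continue *a, so the proto-segment is *a.
This points to *gotasa. Verify forward in each daughter:
Gadilen: *gotasa > gotese > gotere  (by vowel merger, rhotacism)
Eskai: *gotasa
  gotasa (rule 1 does not apply)
  gotasa → gutasa   [vowel merger]
  gutasa → gutoso   [vowel merger]
  giving Eskai gutoso.
No other proto-form is consistent with every reflex, so the reconstruction is *gotasa.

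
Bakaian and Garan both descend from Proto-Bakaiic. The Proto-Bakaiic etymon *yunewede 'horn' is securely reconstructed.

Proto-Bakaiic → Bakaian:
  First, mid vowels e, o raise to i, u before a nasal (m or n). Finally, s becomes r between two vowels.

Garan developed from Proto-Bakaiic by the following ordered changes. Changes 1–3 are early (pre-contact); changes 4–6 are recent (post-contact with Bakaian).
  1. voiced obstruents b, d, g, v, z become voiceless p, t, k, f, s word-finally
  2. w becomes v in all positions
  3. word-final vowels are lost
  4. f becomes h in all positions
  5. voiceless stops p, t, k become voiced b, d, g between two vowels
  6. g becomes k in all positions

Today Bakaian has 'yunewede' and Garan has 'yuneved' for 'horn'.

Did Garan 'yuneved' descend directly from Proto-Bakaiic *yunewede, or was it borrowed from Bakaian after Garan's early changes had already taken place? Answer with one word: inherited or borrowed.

If inherited, *yunewede would pass through all of Garan's changes:
Garan: *yunewede
  yunewede (rule 1 does not apply)
  yunewede → yunevede   [unconditioned shift]
  yunevede → yuneved   [apocope]
  yuneved (rule 4 does not apply)
  yuneved (rule 5 does not apply)
  yuneved (rule 6 does not apply)
  giving Garan yuneved.
If borrowed from Bakaian 'yunewede' after the early changes, it would undergo only the recent ones:
  rule 4 (unconditioned shift): no change (yunewede)
  rule 5 (intervocalic voicing): no change (yunewede)
  rule 6 (unconditioned shift): no change (yunewede)
  ⇒ as a loan: yunewede
Garan 'yuneved' matches the inherited outcome exactly, so it is an inherited cognate, not a loan.

inherited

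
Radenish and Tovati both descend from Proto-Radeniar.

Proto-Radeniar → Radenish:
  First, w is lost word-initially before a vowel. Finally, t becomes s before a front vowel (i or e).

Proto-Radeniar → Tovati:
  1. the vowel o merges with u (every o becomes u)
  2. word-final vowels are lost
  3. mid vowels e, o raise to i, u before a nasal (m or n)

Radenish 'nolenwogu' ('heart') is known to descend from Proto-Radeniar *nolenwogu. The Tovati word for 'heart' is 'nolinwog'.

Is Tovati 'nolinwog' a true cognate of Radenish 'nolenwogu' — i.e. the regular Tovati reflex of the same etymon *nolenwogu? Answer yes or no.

Derive the expected Tovati reflex of *nolenwogu:
Tovati: *nolenwogu > nulenwugu > nulenwug > nulinwug  (by vowel merger, apocope, pre-nasal raising)
The regular Tovati reflex would be 'nulinwug', but the attested form is 'nolinwog'. The correspondence is irregular, so they are not cognates (the Tovati form has a different source).

no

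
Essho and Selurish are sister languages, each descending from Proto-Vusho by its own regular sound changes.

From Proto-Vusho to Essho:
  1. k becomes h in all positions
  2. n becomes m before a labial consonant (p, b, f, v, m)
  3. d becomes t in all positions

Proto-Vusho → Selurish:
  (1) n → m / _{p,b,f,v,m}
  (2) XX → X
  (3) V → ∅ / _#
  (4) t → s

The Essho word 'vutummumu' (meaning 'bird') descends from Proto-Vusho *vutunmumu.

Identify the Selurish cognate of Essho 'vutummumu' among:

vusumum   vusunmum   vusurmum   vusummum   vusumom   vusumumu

Selurish: *vutunmumu
  vutunmumu → vutummumu   [nasal place assimilation]
  vutummumu → vutumumu   [degemination]
  vutumumu → vutumum   [apocope]
  vutumum → vusumum   [unconditioned shift]
  giving Selurish vusumum.
The other candidates each miss or misapply at least one Selurish change.

vusumum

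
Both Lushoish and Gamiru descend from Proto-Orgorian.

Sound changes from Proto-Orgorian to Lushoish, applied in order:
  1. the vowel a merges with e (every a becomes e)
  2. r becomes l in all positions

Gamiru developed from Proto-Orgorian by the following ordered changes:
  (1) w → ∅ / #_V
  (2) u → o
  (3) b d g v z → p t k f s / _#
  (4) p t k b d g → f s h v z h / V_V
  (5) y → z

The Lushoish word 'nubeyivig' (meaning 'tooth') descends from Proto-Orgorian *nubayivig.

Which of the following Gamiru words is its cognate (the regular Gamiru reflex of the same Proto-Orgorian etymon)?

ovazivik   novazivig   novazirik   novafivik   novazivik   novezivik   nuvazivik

novazivik

Gamiru: start from *nubayivig.
  rule 1: no change — nubayivig
  rule 2 (vowel merger): nubayivig → nobayivig
  rule 3 (final devoicing): nobayivig → nobayivik
  rule 4 (intervocalic lenition): nobayivik → novayivik
  rule 5 (unconditioned shift): novayivik → novazivik
  ⇒ Gamiru novazivik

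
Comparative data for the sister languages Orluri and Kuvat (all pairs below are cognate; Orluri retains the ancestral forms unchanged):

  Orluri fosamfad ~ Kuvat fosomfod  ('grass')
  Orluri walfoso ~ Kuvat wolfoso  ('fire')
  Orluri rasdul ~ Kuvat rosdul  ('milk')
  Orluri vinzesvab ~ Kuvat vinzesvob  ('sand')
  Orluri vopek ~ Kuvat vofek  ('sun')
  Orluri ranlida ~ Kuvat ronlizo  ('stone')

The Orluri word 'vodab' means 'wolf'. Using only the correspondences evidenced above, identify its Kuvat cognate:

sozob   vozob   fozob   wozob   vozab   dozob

vozob

ranlida ~ ronlizo — Orluri d corresponds to Kuvat z between vowels (before a back vowel).
vinzesvab ~ vinzesvob — Orluri a corresponds to Kuvat o after a consonant, before a labial obstruent.
Applying these to Orluri 'vodab':
  vodab → vozab   (d→z between vowels (before a back vowel))
  vozab → vozob   (a→o after a consonant, before a labial obstruent)
So the Kuvat cognate is 'vozob'.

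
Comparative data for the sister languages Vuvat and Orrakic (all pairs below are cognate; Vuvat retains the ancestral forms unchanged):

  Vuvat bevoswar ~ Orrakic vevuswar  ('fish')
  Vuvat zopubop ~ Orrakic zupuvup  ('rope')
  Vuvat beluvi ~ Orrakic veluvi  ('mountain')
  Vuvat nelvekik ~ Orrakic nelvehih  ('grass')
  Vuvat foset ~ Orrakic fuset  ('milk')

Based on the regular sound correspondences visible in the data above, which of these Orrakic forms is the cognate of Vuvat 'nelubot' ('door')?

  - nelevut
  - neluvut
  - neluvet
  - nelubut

neluvut

zopubop ~ zupuvup — Vuvat b corresponds to Orrakic v between vowels (before a back vowel).
bevoswar ~ vevuswar, foset ~ fuset — Vuvat o corresponds to Orrakic u after a consonant, before a consonant other than r, m, n, p, b, f, v.
Applying these to Vuvat 'nelubot':
  nelubot → neluvot   (b→v between vowels (before a back vowel))
  neluvot → neluvut   (o→u after a consonant, before a consonant other than r, m, n, p, b, f, v)
So the Orrakic cognate is 'neluvut'.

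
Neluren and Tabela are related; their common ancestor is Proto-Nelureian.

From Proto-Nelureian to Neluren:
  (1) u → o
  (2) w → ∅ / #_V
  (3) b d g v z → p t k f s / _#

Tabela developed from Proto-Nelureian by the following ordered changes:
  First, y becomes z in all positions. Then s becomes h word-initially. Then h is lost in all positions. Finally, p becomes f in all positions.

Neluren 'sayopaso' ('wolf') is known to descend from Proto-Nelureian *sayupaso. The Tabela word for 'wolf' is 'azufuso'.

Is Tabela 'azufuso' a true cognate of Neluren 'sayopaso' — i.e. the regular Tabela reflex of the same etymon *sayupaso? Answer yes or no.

Derive the expected Tabela reflex of *sayupaso:
Tabela: start from *sayupaso.
  rule 1 (unconditioned shift): sayupaso → sazupaso
  rule 2 (debuccalisation): sazupaso → hazupaso
  rule 3 (h-loss): hazupaso → azupaso
  rule 4 (unconditioned shift): azupaso → azufaso
  ⇒ Tabela azufaso
The regular Tabela reflex would be 'azufaso', but the attested form is 'azufuso'. The correspondence is irregular, so they are not cognates (the Tabela form has a different source).

no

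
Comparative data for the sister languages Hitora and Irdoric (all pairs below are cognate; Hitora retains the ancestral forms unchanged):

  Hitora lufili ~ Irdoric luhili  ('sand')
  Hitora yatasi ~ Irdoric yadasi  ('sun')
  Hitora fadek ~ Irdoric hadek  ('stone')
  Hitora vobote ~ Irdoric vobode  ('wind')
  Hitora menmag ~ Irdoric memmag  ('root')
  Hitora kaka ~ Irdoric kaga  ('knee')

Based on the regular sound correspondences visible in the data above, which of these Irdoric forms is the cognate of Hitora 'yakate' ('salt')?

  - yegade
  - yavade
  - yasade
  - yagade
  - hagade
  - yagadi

kaka ~ kaga — Hitora k corresponds to Irdoric g between vowels (before a back vowel).
vobote ~ vobode — Hitora t corresponds to Irdoric d between vowels (before a front vowel).
Applying these to Hitora 'yakate':
  yakate → yagate   (k→g between vowels (before a back vowel))
  yagate → yagade   (t→d between vowels (before a front vowel))
So the Irdoric cognate is 'yagade'.

yagade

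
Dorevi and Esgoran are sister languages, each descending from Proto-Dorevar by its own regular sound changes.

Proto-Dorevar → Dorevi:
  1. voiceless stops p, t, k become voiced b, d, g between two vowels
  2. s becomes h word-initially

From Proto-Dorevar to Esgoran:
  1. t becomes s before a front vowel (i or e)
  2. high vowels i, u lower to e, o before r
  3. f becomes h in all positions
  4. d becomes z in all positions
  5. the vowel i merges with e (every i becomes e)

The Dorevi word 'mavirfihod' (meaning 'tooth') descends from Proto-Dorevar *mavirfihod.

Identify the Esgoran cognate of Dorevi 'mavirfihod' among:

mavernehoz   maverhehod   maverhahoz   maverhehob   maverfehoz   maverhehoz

maverhehoz

Esgoran: start from *mavirfihod.
  rule 1: no change — mavirfihod
  rule 2 (pre-rhotic lowering): mavirfihod → maverfihod
  rule 3 (unconditioned shift): maverfihod → maverhihod
  rule 4 (unconditioned shift): maverhihod → maverhihoz
  rule 5 (vowel merger): maverhihoz → maverhehoz
  ⇒ Esgoran maverhehoz
Among the options, 'maverhehoz' alone shows every Esgoran change applied in order.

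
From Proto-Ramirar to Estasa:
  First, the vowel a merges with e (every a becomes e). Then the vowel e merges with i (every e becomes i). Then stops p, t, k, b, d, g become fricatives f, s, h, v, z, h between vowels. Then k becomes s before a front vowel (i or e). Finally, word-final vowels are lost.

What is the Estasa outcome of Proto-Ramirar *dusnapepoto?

dusnififos

Estasa: *dusnapepoto > dusnepepoto > dusnipipoto > dusnififoso > dusnififos  (by vowel merger, vowel merger, intervocalic lenition, apocope)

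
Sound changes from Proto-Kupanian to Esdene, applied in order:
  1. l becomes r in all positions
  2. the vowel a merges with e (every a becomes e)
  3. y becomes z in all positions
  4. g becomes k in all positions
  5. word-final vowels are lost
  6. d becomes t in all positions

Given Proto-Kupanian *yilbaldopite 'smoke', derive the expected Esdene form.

zirbertopit

Esdene: *yilbaldopite > yirbardopite > yirberdopite > zirberdopite > zirberdopit > zirbertopit  (by unconditioned shift, vowel merger, unconditioned shift, apocope, unconditioned shift)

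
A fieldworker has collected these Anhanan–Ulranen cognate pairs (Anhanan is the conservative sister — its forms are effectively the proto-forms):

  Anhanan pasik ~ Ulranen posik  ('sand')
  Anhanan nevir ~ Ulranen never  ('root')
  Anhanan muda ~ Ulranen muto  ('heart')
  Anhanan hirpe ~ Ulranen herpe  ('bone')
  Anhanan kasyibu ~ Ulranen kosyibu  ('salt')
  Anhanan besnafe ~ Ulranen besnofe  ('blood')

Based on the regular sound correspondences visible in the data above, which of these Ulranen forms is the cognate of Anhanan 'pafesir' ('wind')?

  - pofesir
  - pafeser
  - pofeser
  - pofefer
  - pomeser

pofeser

besnafe ~ besnofe — Anhanan a corresponds to Ulranen o after a consonant, before a labial obstruent.
nevir ~ never, hirpe ~ herpe — Anhanan i corresponds to Ulranen e after a consonant, before r.
Applying these to Anhanan 'pafesir':
  pafesir → pofesir   (a→o after a consonant, before a labial obstruent)
  pofesir → pofeser   (i→e after a consonant, before r)
So the Ulranen cognate is 'pofeser'.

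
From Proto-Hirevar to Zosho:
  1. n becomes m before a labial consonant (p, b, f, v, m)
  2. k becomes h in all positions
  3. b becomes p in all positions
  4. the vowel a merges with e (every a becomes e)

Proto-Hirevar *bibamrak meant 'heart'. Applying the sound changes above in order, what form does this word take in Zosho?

Zosho: *bibamrak > bibamrah > pipamrah > pipemreh  (by unconditioned shift, unconditioned shift, vowel merger)

pipemreh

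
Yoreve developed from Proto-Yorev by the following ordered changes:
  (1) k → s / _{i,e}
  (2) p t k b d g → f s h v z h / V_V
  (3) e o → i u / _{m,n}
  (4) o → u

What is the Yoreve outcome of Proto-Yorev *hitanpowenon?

hisanpuwinun

Yoreve: start from *hitanpowenon.
  rule 1: no change — hitanpowenon
  rule 2 (intervocalic lenition): hitanpowenon → hisanpowenon
  rule 3 (pre-nasal raising): hisanpowenon → hisanpowinun
  rule 4 (vowel merger): hisanpowinun → hisanpuwinun
  ⇒ Yoreve hisanpuwinun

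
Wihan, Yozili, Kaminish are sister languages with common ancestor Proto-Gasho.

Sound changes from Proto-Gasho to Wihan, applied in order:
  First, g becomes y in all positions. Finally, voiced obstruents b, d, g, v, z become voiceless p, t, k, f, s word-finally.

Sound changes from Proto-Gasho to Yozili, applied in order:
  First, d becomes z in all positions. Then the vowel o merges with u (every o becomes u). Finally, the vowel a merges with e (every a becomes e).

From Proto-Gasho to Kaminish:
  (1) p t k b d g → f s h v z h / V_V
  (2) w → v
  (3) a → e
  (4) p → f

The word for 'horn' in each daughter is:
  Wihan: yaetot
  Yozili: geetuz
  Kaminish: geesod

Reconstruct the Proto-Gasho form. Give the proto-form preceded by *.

Position 4: Wihan has t, Yozili has t, Kaminish has s. Yozili preserves t here (none of its changes turn any other segment into t), so the proto-segment is *t.
Position 1: Wihan has y, Yozili has g, Kaminish has g. Yozili preserves g here (none of its changes turn any other segment into g), so the proto-segment is *g.
This points to *gaetod. Verify forward in each daughter:
Wihan: *gaetod
  gaetod → yaetod   [unconditioned shift]
  yaetod → yaetot   [final devoicing]
  giving Wihan yaetot.
Yozili: *gaetod
  gaetod → gaetoz   [unconditioned shift]
  gaetoz → gaetuz   [vowel merger]
  gaetuz → geetuz   [vowel merger]
  giving Yozili geetuz.
Kaminish: start from *gaetod.
  rule 1 (intervocalic lenition): gaetod → gaesod
  rule 2: no change — gaesod
  rule 3 (vowel merger): gaesod → geesod
  rule 4: no change — geesod
  ⇒ Kaminish geesod
*gaetod is the unique common source.

*gaetod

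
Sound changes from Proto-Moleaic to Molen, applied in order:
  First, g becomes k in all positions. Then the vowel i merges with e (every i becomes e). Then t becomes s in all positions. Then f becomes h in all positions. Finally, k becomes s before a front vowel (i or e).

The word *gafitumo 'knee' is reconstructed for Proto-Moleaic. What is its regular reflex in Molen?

Molen: *gafitumo
  gafitumo → kafitumo   [unconditioned shift]
  kafitumo → kafetumo   [vowel merger]
  kafetumo → kafesumo   [unconditioned shift]
  kafesumo → kahesumo   [unconditioned shift]
  kahesumo (rule 5 does not apply)
  giving Molen kahesumo.

kahesumo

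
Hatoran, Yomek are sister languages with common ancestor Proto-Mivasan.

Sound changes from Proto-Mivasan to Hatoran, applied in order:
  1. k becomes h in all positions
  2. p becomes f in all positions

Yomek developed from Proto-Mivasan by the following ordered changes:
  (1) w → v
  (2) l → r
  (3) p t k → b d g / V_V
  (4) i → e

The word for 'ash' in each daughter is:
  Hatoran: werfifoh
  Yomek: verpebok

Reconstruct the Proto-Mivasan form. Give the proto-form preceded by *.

*werpipok

Position 5: Hatoran has i, Yomek has e. Hatoran preserves i here (none of its changes turn any other segment into i), so the proto-segment is *i.
Position 4: Hatoran has f, Yomek has p. Yomek preserves p here (none of its changes turn any other segment into p), so the proto-segment is *p.
Position 6: Hatoran has f, Yomek has b. Taking the neighbouring segments as reconstructed: Hatoran f could go back to *p or *f; Yomek b could go back to *p or *b — the one source consistent with every daughter is *p.
Continuing position by position gives *werpipok; check it forward:
Hatoran: *werpipok
  werpipok → werpipoh   [unconditioned shift]
  werpipoh → werfifoh   [unconditioned shift]
  giving Hatoran werfifoh.
Yomek: *werpipok > verpipok > verpibok > verpebok  (by unconditioned shift, intervocalic voicing, vowel merger)
No other proto-form is consistent with every reflex, so the reconstruction is *werpipok.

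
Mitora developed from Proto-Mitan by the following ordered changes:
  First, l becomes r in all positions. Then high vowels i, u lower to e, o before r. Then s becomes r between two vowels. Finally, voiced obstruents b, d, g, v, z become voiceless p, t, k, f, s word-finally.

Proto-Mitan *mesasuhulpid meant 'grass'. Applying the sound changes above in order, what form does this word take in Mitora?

Mitora: start from *mesasuhulpid.
  rule 1 (unconditioned shift): mesasuhulpid → mesasuhurpid
  rule 2 (pre-rhotic lowering): mesasuhurpid → mesasuhorpid
  rule 3 (rhotacism): mesasuhorpid → meraruhorpid
  rule 4 (final devoicing): meraruhorpid → meraruhorpit
  ⇒ Mitora meraruhorpit

meraruhorpit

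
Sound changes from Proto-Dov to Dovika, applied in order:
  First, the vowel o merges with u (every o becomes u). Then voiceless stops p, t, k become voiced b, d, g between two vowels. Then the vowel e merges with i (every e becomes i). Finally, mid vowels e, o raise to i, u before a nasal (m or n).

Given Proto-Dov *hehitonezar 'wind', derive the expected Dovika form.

Dovika: start from *hehitonezar.
  rule 1 (vowel merger): hehitonezar → hehitunezar
  rule 2 (intervocalic voicing): hehitunezar → hehidunezar
  rule 3 (vowel merger): hehidunezar → hihidunizar
  rule 4: no change — hihidunizar
  ⇒ Dovika hihidunizar

hihidunizar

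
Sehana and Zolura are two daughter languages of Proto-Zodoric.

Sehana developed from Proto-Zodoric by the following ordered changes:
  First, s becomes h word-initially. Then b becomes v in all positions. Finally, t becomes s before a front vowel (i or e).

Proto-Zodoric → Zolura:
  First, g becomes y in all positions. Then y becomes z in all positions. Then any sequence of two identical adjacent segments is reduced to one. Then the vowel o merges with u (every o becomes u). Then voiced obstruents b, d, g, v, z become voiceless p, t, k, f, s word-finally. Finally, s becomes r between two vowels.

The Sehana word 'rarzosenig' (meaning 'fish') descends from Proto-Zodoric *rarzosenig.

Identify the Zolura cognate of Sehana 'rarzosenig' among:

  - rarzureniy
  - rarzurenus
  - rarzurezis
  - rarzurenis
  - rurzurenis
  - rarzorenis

rarzurenis

Zolura: *rarzosenig > rarzoseniy > rarzoseniz > rarzuseniz > rarzusenis > rarzurenis  (by unconditioned shift, unconditioned shift, vowel merger, final devoicing, rhotacism)
Among the options, 'rarzurenis' alone shows every Zolura change applied in order.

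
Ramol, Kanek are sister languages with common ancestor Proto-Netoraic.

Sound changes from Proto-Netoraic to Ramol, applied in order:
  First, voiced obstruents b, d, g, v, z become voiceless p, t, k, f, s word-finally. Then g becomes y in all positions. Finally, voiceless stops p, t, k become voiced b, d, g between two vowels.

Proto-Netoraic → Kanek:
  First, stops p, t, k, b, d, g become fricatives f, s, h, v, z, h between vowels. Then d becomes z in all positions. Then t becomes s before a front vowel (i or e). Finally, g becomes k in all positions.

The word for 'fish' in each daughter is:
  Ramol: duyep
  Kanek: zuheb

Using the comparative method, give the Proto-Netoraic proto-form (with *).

*dugeb

Position 3: Ramol has y, Kanek has h. Taking the neighbouring segments as reconstructed: Ramol y could go back to *g or *y; Kanek h could go back to *k or *g or *h — the one source consistent with every daughter is *g.
Position 1: Ramol has d, Kanek has z. Taking the neighbouring segments as reconstructed: Ramol d can only go back to *d; Kanek z could go back to *d or *z — the one source consistent with every daughter is *d.
Position 5: Ramol has p, Kanek has b. Kanek preserves b here (none of its changes turn any other segment into b), so the proto-segment is *b.
Verify the candidate proto-form against each daughter:
Ramol: *dugeb
  dugeb → dugep   [final devoicing]
  dugep → duyep   [unconditioned shift]
  duyep (rule 3 does not apply)
  giving Ramol duyep.
Kanek: *dugeb > duheb > zuheb  (by intervocalic lenition, unconditioned shift)
*dugeb is the unique common source.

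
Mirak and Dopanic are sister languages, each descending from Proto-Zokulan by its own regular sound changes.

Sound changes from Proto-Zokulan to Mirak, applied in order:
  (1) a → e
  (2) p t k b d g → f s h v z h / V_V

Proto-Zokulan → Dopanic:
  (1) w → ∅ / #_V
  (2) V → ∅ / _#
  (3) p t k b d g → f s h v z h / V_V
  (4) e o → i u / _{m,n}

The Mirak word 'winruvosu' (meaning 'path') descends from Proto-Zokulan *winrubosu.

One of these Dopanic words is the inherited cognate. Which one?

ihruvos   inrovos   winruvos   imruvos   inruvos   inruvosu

inruvos

Dopanic: *winrubosu > inrubosu > inrubos > inruvos  (by glide loss, apocope, intervocalic lenition)
Only 'inruvos' matches the regular Dopanic development of *winrubosu.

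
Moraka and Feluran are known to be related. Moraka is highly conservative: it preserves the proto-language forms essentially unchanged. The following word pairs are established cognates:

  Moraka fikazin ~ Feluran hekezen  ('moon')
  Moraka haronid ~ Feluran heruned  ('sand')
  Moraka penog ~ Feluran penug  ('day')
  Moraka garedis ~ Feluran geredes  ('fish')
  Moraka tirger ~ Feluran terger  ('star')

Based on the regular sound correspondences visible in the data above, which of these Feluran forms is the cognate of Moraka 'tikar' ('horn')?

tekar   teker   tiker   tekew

teker

fikazin ~ hekezen, haronid ~ heruned — Moraka i corresponds to Feluran e after a consonant, before a consonant other than r, m, n, p, b, f, v.
haronid ~ heruned, garedis ~ geredes — Moraka a corresponds to Feluran e after a consonant, before r.
Applying these to Moraka 'tikar':
  tikar → tekar   (i→e after a consonant, before a consonant other than r, m, n, p, b, f, v)
  tekar → teker   (a→e after a consonant, before r)
So the Feluran cognate is 'teker'.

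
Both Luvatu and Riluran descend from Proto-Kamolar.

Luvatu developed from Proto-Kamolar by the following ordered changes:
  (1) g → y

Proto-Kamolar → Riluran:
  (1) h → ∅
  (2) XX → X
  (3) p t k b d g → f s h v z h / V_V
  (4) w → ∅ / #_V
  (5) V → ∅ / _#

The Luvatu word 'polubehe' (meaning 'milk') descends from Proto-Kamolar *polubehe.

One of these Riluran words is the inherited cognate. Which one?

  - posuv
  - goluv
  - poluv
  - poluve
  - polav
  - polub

Riluran: start from *polubehe.
  rule 1 (h-loss): polubehe → polubee
  rule 2 (degemination): polubee → polube
  rule 3 (intervocalic lenition): polube → poluve
  rule 4: no change — poluve
  rule 5 (apocope): poluve → poluv
  ⇒ Riluran poluv
Only 'poluv' matches the regular Riluran development of *polubehe.

poluv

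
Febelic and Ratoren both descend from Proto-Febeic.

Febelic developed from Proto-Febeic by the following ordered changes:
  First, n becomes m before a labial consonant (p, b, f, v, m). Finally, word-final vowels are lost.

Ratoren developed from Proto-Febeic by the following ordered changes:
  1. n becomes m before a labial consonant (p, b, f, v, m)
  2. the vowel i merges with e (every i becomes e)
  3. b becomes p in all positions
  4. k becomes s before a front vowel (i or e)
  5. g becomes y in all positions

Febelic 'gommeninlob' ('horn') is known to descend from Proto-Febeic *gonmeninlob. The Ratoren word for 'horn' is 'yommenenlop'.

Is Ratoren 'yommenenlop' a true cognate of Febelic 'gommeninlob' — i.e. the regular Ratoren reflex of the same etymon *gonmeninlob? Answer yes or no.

yes

Derive the expected Ratoren reflex of *gonmeninlob:
Ratoren: *gonmeninlob > gommeninlob > gommenenlob > gommenenlop > yommenenlop  (by nasal place assimilation, vowel merger, unconditioned shift, unconditioned shift)
Ratoren 'yommenenlop' matches the regular reflex exactly, so the pair is cognate.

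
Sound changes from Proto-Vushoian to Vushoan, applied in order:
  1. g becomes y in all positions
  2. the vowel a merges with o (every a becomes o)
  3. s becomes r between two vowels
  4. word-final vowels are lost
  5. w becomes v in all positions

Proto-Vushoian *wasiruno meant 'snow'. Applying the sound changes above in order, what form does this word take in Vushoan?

vorirun

Vushoan: *wasiruno
  wasiruno (rule 1 does not apply)
  wasiruno → wosiruno   [vowel merger]
  wosiruno → woriruno   [rhotacism]
  woriruno → worirun   [apocope]
  worirun → vorirun   [unconditioned shift]
  giving Vushoan vorirun.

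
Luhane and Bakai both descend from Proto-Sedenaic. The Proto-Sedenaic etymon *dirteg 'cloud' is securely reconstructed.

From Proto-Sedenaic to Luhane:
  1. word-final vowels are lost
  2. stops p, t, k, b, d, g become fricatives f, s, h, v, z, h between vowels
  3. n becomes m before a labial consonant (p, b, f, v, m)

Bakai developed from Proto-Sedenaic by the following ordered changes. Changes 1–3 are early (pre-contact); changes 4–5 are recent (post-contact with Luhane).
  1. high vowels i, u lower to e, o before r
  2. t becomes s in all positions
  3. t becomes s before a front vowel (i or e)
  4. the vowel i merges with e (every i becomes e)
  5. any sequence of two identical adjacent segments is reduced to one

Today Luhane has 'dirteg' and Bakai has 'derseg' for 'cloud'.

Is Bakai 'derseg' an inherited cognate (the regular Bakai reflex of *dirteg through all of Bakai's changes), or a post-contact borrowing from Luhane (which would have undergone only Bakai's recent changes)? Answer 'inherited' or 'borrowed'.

inherited

If inherited, *dirteg would pass through all of Bakai's changes:
Bakai: *dirteg
  dirteg → derteg   [pre-rhotic lowering]
  derteg → derseg   [unconditioned shift]
  derseg (rule 3 does not apply)
  derseg (rule 4 does not apply)
  derseg (rule 5 does not apply)
  giving Bakai derseg.
If borrowed from Luhane 'dirteg' after the early changes, it would undergo only the recent ones:
  rule 4 (vowel merger): dirteg → derteg
  rule 5 (degemination): no change (derteg)
  ⇒ as a loan: derteg
Bakai 'derseg' matches the inherited outcome exactly, so it is an inherited cognate, not a loan.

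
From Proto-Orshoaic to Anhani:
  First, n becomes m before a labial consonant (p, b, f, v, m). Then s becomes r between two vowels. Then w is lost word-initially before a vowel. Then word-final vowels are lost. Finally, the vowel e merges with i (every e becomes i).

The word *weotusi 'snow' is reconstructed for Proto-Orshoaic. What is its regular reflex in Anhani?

Anhani: *weotusi
  weotusi (rule 1 does not apply)
  weotusi → weoturi   [rhotacism]
  weoturi → eoturi   [glide loss]
  eoturi → eotur   [apocope]
  eotur → iotur   [vowel merger]
  giving Anhani iotur.

iotur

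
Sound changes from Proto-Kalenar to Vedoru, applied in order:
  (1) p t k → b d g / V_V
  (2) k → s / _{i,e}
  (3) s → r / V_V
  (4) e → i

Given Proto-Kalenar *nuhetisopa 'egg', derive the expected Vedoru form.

Vedoru: start from *nuhetisopa.
  rule 1 (intervocalic voicing): nuhetisopa → nuhedisoba
  rule 2: no change — nuhedisoba
  rule 3 (rhotacism): nuhedisoba → nuhediroba
  rule 4 (vowel merger): nuhediroba → nuhidiroba
  ⇒ Vedoru nuhidiroba

nuhidiroba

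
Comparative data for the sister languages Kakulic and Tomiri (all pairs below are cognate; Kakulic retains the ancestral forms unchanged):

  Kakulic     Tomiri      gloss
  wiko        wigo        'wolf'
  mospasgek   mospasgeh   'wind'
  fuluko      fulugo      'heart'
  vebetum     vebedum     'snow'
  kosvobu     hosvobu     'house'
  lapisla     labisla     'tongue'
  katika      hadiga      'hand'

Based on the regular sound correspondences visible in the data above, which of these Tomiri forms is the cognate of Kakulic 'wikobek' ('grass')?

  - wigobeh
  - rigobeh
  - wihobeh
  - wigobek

wigobeh

wiko ~ wigo, fuluko ~ fulugo — Kakulic k corresponds to Tomiri g between vowels (before a back vowel).
mospasgek ~ mospasgeh — Kakulic k corresponds to Tomiri h word-finally.
Applying these to Kakulic 'wikobek':
  wikobek → wigobek   (k→g between vowels (before a back vowel))
  wigobek → wigobeh   (k→h word-finally)
So the Tomiri cognate is 'wigobeh'.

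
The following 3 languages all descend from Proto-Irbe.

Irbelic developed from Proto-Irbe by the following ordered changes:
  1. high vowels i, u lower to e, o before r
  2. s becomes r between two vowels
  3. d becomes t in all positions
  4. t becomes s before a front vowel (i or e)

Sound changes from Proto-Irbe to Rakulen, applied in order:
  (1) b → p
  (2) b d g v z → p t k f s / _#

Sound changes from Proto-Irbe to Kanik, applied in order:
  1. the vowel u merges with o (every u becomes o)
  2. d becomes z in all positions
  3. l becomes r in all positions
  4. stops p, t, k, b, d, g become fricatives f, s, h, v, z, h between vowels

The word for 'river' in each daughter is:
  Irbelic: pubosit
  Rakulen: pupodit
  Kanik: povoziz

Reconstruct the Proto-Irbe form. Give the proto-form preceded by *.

Position 5: Irbelic has s, Rakulen has d, Kanik has z. Rakulen preserves d here (none of its changes turn any other segment into d), so the proto-segment is *d.
Position 3: Irbelic has b, Rakulen has p, Kanik has v. Irbelic preserves b here (none of its changes turn any other segment into b), so the proto-segment is *b.
Position 2: Irbelic has u, Rakulen has u, Kanik has o. Irbelic preserves u here (none of its changes turn any other segment into u), so the proto-segment is *u.
Continuing position by position gives *pubodid; check it forward:
Irbelic: *pubodid > pubotit > pubosit  (by unconditioned shift, palatalisation)
Rakulen: start from *pubodid.
  rule 1 (unconditioned shift): pubodid → pupodid
  rule 2 (final devoicing): pupodid → pupodit
  ⇒ Rakulen pupodit
Kanik: *pubodid
  pubodid → pobodid   [vowel merger]
  pobodid → poboziz   [unconditioned shift]
  poboziz (rule 3 does not apply)
  poboziz → povoziz   [intervocalic lenition]
  giving Kanik povoziz.
*pubodid is the unique common source.

*pubodid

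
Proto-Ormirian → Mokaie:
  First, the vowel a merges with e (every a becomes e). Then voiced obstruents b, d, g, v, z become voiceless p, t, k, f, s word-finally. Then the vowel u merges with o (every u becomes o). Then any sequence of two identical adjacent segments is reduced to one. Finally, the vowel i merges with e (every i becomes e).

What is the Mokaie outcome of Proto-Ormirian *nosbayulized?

nosbeyolezet

Mokaie: *nosbayulized
  nosbayulized → nosbeyulized   [vowel merger]
  nosbeyulized → nosbeyulizet   [final devoicing]
  nosbeyulizet → nosbeyolizet   [vowel merger]
  nosbeyolizet (rule 4 does not apply)
  nosbeyolizet → nosbeyolezet   [vowel merger]
  giving Mokaie nosbeyolezet.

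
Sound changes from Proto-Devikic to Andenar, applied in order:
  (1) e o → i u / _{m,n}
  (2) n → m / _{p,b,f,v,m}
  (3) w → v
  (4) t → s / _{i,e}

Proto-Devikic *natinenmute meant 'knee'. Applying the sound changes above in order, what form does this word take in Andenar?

nasinimmuse

Andenar: start from *natinenmute.
  rule 1 (pre-nasal raising): natinenmute → natininmute
  rule 2 (nasal place assimilation): natininmute → natinimmute
  rule 3: no change — natinimmute
  rule 4 (palatalisation): natinimmute → nasinimmuse
  ⇒ Andenar nasinimmuse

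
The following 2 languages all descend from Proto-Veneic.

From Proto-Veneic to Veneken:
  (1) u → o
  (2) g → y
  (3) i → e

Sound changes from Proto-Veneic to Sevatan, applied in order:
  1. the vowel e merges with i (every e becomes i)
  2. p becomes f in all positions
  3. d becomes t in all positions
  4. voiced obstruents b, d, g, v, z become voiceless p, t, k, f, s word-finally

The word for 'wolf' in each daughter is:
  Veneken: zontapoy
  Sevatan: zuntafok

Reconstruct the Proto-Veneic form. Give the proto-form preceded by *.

*zuntapog

Position 6: Veneken has p, Sevatan has f. Veneken preserves p here (none of its changes turn any other segment into p), so the proto-segment is *p.
Position 2: Veneken has o, Sevatan has u. Sevatan preserves u here (none of its changes turn any other segment into u), so the proto-segment is *u.
This points to *zuntapog. Verify forward in each daughter:
Veneken: start from *zuntapog.
  rule 1 (vowel merger): zuntapog → zontapog
  rule 2 (unconditioned shift): zontapog → zontapoy
  rule 3: no change — zontapoy
  ⇒ Veneken zontapoy
Sevatan: *zuntapog > zuntafog > zuntafok  (by unconditioned shift, final devoicing)
*zuntapog is the unique common source.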